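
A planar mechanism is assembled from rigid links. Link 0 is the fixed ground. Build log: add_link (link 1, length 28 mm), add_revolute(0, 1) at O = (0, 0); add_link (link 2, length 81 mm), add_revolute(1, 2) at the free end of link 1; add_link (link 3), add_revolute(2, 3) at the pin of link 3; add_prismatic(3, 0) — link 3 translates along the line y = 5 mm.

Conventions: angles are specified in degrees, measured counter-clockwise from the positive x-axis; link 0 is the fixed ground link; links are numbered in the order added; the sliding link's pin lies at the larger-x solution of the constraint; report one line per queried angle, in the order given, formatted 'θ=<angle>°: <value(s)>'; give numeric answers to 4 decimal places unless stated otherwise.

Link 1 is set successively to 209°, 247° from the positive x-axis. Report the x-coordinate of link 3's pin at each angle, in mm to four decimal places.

geometry: r = 28 mm, L = 81 mm, e = 5 mm
θ=209°: crank pin P = (r cos θ, r sin θ) = (-24.489352, -13.574669)
θ=209°: h = r sin θ − e = -13.574669 − 5 = -18.574669
θ=209°: x = r cos θ + √(L² − h²) = -24.489352 + 78.841497 = 54.352145
θ=247°: crank pin P = (r cos θ, r sin θ) = (-10.940472, -25.774136)
θ=247°: h = r sin θ − e = -25.774136 − 5 = -30.774136
θ=247°: x = r cos θ + √(L² − h²) = -10.940472 + 74.926314 = 63.985843

θ=209°: 54.3521
θ=247°: 63.9858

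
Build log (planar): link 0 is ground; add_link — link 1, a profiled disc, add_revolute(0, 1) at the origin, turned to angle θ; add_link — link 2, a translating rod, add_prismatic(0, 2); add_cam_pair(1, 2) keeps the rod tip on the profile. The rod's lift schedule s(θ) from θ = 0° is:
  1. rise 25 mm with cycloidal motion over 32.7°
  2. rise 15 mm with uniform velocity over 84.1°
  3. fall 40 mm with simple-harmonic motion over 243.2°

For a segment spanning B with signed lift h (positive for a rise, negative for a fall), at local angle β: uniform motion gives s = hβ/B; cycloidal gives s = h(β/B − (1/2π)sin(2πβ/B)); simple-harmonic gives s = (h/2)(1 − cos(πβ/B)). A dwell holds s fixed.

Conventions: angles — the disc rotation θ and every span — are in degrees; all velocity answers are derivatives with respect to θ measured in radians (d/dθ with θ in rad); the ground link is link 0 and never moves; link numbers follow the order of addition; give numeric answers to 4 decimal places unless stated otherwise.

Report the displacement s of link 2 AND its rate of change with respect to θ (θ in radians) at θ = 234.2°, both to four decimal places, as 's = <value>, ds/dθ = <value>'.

seg 1 [0°–32.7°] cycloidal, h=25: full span → s += 25 → s = 25.0000
seg 2 [32.7°–116.8°] uniform, h=15: full span → s += 15 → s = 40.0000
seg 3 [116.8°–360°] simple-harmonic, h=-40: θ=234.2° here. β=117.4, B=243.2. -40/2·(1 − cos(π·0.4827)) = -18.9154 → s = 21.0846
velocity in seg [116.8°–360°] (simple-harmonic), θ in radians: β = 117.4° = 2.0490 rad, B = 243.2° = 4.2446 rad; ds/dθ = (πh/(2B)) sin(πβ/B) = (π·(-40)/(2·4.2446)) sin(π·0.4827) = -14.780851 mm/rad

s = 21.0846, ds/dθ = -14.7809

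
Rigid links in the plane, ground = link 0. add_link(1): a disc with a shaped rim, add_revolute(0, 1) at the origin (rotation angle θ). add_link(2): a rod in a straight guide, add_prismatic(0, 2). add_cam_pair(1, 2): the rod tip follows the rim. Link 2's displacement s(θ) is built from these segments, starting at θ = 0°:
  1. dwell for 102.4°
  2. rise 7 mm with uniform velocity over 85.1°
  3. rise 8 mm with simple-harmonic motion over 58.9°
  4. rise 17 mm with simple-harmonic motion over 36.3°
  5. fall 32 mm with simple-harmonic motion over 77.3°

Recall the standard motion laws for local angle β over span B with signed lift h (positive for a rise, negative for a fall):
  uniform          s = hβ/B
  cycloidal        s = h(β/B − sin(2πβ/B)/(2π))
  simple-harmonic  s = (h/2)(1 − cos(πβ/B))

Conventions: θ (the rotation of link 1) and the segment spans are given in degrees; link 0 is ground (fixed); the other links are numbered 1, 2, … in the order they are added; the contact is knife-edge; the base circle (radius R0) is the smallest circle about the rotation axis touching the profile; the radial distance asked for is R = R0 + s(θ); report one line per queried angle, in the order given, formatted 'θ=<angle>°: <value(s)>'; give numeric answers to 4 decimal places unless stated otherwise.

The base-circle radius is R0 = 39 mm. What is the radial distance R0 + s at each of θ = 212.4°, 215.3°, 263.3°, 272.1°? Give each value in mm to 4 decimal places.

segment 1 (0° to 102.4°, dwell): s unchanged at 0.0000
segment 2 (102.4° to 187.5°, uniform, h = 7) is passed completely: s = 0.0000 + (7) = 7.0000
θ = 212.4° falls in segment 3 (187.5° to 246.4°, simple-harmonic, h = 8): β = 212.4 − 187.5 = 24.9°, B = 58.9°; Δs = 8/2·(1 − cos(π·0.4228)) = 3.0388; s = 7.0000 + 3.0388 = 10.0388
θ = 215.3° falls in segment 3 (187.5° to 246.4°, simple-harmonic, h = 8): β = 215.3 − 187.5 = 27.8°, B = 58.9°; Δs = 8/2·(1 − cos(π·0.4720)) = 3.6484; s = 7.0000 + 3.6484 = 10.6484
segment 3 (187.5° to 246.4°, simple-harmonic, h = 8) is passed completely: s = 7.0000 + (8) = 15.0000
θ = 263.3° falls in segment 4 (246.4° to 282.7°, simple-harmonic, h = 17): β = 263.3 − 246.4 = 16.9°, B = 36.3°; Δs = 17/2·(1 − cos(π·0.4656)) = 7.5822; s = 15.0000 + 7.5822 = 22.5822
θ = 272.1° falls in segment 4 (246.4° to 282.7°, simple-harmonic, h = 17): β = 272.1 − 246.4 = 25.7°, B = 36.3°; Δs = 17/2·(1 − cos(π·0.7080)) = 13.6672; s = 15.0000 + 13.6672 = 28.6672
θ=212.4°: R = R0 + s = 39 + 10.0388 = 49.0388
θ=215.3°: R = R0 + s = 39 + 10.6484 = 49.6484
θ=263.3°: R = R0 + s = 39 + 22.5822 = 61.5822
θ=272.1°: R = R0 + s = 39 + 28.6672 = 67.6672

θ=212.4°: 49.0388
θ=215.3°: 49.6484
θ=263.3°: 61.5822
θ=272.1°: 67.6672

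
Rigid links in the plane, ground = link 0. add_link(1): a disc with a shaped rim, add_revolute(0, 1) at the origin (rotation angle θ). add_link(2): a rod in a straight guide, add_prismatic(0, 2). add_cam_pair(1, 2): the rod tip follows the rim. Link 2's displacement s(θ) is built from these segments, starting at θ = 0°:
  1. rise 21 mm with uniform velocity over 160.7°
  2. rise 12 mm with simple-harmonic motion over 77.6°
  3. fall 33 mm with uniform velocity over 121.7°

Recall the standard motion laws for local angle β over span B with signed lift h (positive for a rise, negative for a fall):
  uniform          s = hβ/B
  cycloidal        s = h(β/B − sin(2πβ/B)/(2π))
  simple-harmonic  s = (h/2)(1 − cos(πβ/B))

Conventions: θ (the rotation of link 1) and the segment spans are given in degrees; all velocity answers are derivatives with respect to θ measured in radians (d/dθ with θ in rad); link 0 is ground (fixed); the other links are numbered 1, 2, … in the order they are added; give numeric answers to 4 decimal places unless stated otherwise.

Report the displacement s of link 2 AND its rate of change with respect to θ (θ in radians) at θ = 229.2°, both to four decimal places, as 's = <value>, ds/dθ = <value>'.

segment 1 (0° to 160.7°, uniform, h = 21) is passed completely: s = 0.0000 + (21) = 21.0000
θ = 229.2° falls in segment 2 (160.7° to 238.3°, simple-harmonic, h = 12): β = 229.2 − 160.7 = 68.5°, B = 77.6°; Δs = 12/2·(1 − cos(π·0.8827)) = 11.5974; s = 21.0000 + 11.5974 = 32.5974
velocity in seg [160.7°–238.3°] (simple-harmonic), θ in radians: β = 68.5° = 1.1956 rad, B = 77.6° = 1.3544 rad; ds/dθ = (πh/(2B)) sin(πβ/B) = (π·12/(2·1.3544)) sin(π·0.8827) = 5.012134 mm/rad

s = 32.5974, ds/dθ = 5.0121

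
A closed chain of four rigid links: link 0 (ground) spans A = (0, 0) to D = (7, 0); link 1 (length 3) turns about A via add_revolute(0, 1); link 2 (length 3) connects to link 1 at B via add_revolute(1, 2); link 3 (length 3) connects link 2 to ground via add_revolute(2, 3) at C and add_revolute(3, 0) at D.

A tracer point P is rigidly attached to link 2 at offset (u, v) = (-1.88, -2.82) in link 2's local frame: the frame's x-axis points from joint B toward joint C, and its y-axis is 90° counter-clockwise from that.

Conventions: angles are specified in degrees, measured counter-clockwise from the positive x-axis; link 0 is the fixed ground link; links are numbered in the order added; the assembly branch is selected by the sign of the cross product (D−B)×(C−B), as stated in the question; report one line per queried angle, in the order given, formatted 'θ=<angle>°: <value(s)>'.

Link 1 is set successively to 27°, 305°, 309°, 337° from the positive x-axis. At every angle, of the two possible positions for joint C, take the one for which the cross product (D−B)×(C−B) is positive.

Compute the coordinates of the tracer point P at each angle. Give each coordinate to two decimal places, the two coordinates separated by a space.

A=(0,0), D=(7.00,0)
θ=27°: B = A + 3.00·(cos27°, sin27°) = (2.6730, 1.3620)
θ=27°: |BD| = 4.5363
θ=27°: circle(B,3.00) ∩ circle(D,3.00): a=2.2681, h=1.9636
θ=27°:   candidates: C₊=(5.4261,2.5540) cross=8.907; C₋=(4.2470,-1.1920) cross=-8.907
θ=27°:   branch + wants cross > 0 → take C=(5.4261,2.5540) (cross=8.907)
θ=27°: ex = (C−B)/|BC| = (0.9177,0.3973); ey = (-0.3973,0.9177)
θ=27°: P = B + -1.88·ex + -2.82·ey = (2.0683,-1.9729)
θ=305°: B = A + 3.00·(cos305°, sin305°) = (1.7207, -2.4575)
θ=305°: |BD| = 5.8232
θ=305°: circle(B,3.00) ∩ circle(D,3.00): a=2.9116, h=0.7229
θ=305°:   candidates: C₊=(4.0553,-0.5734) cross=4.209; C₋=(4.6654,-1.8841) cross=-4.209
θ=305°:   branch + wants cross > 0 → take C=(4.0553,-0.5734) (cross=4.209)
θ=305°: ex = (C−B)/|BC| = (0.7782,0.6280); ey = (-0.6280,0.7782)
θ=305°: P = B + -1.88·ex + -2.82·ey = (2.0288,-5.8326)
θ=309°: B = A + 3.00·(cos309°, sin309°) = (1.8880, -2.3314)
θ=309°: |BD| = 5.6186
θ=309°: circle(B,3.00) ∩ circle(D,3.00): a=2.8093, h=1.0526
θ=309°:   candidates: C₊=(4.0072,-0.2081) cross=5.914; C₋=(4.8807,-2.1234) cross=-5.914
θ=309°:   branch + wants cross > 0 → take C=(4.0072,-0.2081) (cross=5.914)
θ=309°: ex = (C−B)/|BC| = (0.7064,0.7078); ey = (-0.7078,0.7064)
θ=309°: P = B + -1.88·ex + -2.82·ey = (2.5559,-5.6542)
θ=337°: B = A + 3.00·(cos337°, sin337°) = (2.7615, -1.1722)
θ=337°: |BD| = 4.3976
θ=337°: circle(B,3.00) ∩ circle(D,3.00): a=2.1988, h=2.0409
θ=337°:   candidates: C₊=(4.3367,1.3810) cross=8.975; C₋=(5.4248,-2.5532) cross=-8.975
θ=337°:   branch + wants cross > 0 → take C=(4.3367,1.3810) (cross=8.975)
θ=337°: ex = (C−B)/|BC| = (0.5251,0.8511); ey = (-0.8511,0.5251)
θ=337°: P = B + -1.88·ex + -2.82·ey = (4.1743,-4.2529)

θ=27°: 2.07 -1.97
θ=305°: 2.03 -5.83
θ=309°: 2.56 -5.65
θ=337°: 4.17 -4.25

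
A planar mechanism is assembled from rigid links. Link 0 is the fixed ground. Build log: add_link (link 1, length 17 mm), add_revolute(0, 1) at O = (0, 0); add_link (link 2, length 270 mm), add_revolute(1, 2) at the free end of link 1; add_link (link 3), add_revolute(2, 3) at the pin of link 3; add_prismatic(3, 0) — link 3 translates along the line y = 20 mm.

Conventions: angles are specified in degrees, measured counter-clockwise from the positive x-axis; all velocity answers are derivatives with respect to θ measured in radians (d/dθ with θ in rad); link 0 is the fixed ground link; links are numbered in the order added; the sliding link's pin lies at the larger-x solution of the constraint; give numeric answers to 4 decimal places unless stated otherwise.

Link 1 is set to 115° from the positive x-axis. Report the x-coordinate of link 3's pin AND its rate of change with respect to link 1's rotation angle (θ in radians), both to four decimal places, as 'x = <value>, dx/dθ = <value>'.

geometry: r = 17 mm, L = 270 mm, e = 20 mm
crank pin P = (r cos θ, r sin θ) = (-7.184510, 15.407232)
h = r sin θ − e = 15.407232 − 20 = -4.592768
x = r cos θ + √(L² − h²) = -7.184510 + 269.960935 = 262.776425
dx/dθ = −r sin θ − h·r cos θ/√(L² − h²) (θ in radians; h = -4.592768) = -15.529460

x = 262.7764, dx/dθ = -15.5295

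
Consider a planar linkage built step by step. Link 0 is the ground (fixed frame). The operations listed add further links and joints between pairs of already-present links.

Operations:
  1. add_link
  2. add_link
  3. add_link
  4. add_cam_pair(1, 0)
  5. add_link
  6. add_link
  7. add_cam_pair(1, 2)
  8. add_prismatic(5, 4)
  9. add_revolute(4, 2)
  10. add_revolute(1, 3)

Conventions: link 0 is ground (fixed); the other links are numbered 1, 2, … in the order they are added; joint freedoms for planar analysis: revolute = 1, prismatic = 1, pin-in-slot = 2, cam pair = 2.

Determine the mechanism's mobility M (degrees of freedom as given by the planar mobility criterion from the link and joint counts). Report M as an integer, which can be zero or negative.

link 0 = ground. State L|J1|J2 = 1|0|0
+link1  2|0|0
+link2  3|0|0
+link3  4|0|0
C(1,0) f=2→J2  4|0|1
+link4  5|0|1
+link5  6|0|1
C(1,2) f=2→J2  6|0|2
P(5,4) f=1→J1  6|1|2
R(4,2) f=1→J1  6|2|2
R(1,3) f=1→J1  6|3|2
M = 3(6−1)−2·3−2 = 15−6−2 = 7

M = 7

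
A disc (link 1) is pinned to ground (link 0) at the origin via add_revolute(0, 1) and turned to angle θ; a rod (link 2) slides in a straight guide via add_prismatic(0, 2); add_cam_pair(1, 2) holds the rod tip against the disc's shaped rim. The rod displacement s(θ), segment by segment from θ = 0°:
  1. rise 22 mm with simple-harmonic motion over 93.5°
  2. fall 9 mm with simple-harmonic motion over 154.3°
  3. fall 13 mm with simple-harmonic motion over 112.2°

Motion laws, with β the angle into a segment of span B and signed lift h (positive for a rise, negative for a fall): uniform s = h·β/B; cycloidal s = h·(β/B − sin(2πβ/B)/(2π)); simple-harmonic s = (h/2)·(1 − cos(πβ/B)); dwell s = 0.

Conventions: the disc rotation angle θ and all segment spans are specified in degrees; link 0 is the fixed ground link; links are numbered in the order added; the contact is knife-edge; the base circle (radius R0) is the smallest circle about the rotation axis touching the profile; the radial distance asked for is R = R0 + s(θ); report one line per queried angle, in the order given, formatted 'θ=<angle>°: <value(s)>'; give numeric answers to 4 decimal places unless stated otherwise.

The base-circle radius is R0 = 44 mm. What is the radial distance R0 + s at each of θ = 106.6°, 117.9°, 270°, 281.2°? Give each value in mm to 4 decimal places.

segment 1 (0° to 93.5°, simple-harmonic, h = 22) is passed completely: s = 0.0000 + (22) = 22.0000
θ = 106.6° falls in segment 2 (93.5° to 247.8°, simple-harmonic, h = -9): β = 106.6 − 93.5 = 13.1°, B = 154.3°; Δs = -9/2·(1 − cos(π·0.0849)) = -0.1591; s = 22.0000 − 0.1591 = 21.8409
θ = 117.9° falls in segment 2 (93.5° to 247.8°, simple-harmonic, h = -9): β = 117.9 − 93.5 = 24.4°, B = 154.3°; Δs = -9/2·(1 − cos(π·0.1581)) = -0.5440; s = 22.0000 − 0.5440 = 21.4560
segment 2 (93.5° to 247.8°, simple-harmonic, h = -9) is passed completely: s = 22.0000 + (-9) = 13.0000
θ = 270° falls in segment 3 (247.8° to 360°, simple-harmonic, h = -13): β = 270 − 247.8 = 22.2°, B = 112.2°; Δs = -13/2·(1 − cos(π·0.1979)) = -1.2158; s = 13.0000 − 1.2158 = 11.7842
θ = 281.2° falls in segment 3 (247.8° to 360°, simple-harmonic, h = -13): β = 281.2 − 247.8 = 33.4°, B = 112.2°; Δs = -13/2·(1 − cos(π·0.2977)) = -2.6412; s = 13.0000 − 2.6412 = 10.3588
θ=106.6°: R = R0 + s = 44 + 21.8409 = 65.8409
θ=117.9°: R = R0 + s = 44 + 21.4560 = 65.4560
θ=270°: R = R0 + s = 44 + 11.7842 = 55.7842
θ=281.2°: R = R0 + s = 44 + 10.3588 = 54.3588

θ=106.6°: 65.8409
θ=117.9°: 65.4560
θ=270°: 55.7842
θ=281.2°: 54.3588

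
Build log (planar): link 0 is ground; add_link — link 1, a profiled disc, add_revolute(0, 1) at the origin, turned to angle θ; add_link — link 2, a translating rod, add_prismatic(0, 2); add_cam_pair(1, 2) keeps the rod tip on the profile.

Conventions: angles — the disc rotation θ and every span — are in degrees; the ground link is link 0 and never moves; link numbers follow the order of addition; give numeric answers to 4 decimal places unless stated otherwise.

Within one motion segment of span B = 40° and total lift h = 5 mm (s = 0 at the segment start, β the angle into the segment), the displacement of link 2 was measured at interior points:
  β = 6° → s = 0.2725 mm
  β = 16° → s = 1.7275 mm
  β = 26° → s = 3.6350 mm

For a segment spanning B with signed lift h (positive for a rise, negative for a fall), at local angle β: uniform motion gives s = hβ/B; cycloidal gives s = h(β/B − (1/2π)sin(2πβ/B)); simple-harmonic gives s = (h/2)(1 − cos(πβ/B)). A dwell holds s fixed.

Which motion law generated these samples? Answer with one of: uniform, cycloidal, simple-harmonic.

candidates at β/B = r: uniform s = h·r (linear in β); cycloidal s = h·(r − sin(2πr)/(2π)); simple-harmonic s = (h/2)(1 − cos(πr))
β=6°: printed 0.2725 | uniform 0.7500, cycloidal 0.1062, simple-harmonic 0.2725
β=16°: printed 1.7275 | uniform 2.0000, cycloidal 1.5323, simple-harmonic 1.7275
β=26°: printed 3.6350 | uniform 3.2500, cycloidal 3.8938, simple-harmonic 3.6350
only one law matches every sample → simple-harmonic

simple-harmonic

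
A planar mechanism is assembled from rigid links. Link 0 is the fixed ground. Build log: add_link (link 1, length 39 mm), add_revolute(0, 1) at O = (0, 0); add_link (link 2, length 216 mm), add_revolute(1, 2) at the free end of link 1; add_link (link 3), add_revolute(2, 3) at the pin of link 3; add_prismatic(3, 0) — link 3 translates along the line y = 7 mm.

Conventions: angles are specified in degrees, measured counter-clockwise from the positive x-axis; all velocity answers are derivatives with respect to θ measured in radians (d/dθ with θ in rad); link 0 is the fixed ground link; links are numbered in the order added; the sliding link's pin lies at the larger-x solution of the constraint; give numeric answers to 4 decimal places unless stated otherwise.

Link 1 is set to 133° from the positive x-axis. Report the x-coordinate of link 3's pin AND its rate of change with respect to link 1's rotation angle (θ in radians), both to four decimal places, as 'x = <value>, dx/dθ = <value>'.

geometry: r = 39 mm, L = 216 mm, e = 7 mm
crank pin P = (r cos θ, r sin θ) = (-26.597936, 28.522794)
h = r sin θ − e = 28.522794 − 7 = 21.522794
x = r cos θ + √(L² − h²) = -26.597936 + 214.925032 = 188.327096
dx/dθ = −r sin θ − h·r cos θ/√(L² − h²) (θ in radians; h = 21.522794) = -25.859252

x = 188.3271, dx/dθ = -25.8593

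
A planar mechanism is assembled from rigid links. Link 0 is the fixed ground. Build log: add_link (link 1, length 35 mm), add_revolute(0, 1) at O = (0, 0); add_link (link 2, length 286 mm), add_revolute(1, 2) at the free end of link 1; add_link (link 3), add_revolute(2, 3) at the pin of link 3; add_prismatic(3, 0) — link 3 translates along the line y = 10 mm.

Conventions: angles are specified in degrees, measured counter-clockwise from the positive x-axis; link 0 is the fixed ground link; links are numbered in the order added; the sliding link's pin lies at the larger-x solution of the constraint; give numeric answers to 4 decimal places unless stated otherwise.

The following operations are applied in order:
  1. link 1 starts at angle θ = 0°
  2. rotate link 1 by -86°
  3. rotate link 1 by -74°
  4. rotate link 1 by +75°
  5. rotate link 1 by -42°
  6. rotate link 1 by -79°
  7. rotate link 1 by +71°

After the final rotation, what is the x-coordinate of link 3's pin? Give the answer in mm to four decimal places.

geometry: r = 35 mm, L = 286 mm, e = 10 mm; θ starts at 0°
rotate link 1 by -86°: θ ← 0° -86° = -86°
rotate link 1 by -74°: θ ← -86° -74° = -160°
rotate link 1 by +75°: θ ← -160° +75° = -85°
rotate link 1 by -42°: θ ← -85° -42° = -127°
rotate link 1 by -79°: θ ← -127° -79° = -206°
rotate link 1 by +71°: θ ← -206° +71° = -135°
crank pin P = (r cos θ, r sin θ) = (-24.748737, -24.748737)
h = r sin θ − e = -24.748737 − 10 = -34.748737
x = r cos θ + √(L² − h²) = -24.748737 + 283.881182 = 259.132444

259.1324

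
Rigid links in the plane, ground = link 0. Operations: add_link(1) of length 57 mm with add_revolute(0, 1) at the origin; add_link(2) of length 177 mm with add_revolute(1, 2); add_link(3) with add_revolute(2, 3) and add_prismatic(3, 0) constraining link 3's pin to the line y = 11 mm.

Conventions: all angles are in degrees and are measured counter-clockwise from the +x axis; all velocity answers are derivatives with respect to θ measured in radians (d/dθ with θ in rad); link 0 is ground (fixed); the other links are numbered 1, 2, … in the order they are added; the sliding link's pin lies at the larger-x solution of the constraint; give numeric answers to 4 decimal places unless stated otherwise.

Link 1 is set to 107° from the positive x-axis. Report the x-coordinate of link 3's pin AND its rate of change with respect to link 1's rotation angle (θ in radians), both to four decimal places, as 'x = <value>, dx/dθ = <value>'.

geometry: r = 57 mm, L = 177 mm, e = 11 mm
crank pin P = (r cos θ, r sin θ) = (-16.665187, 54.509371)
h = r sin θ − e = 54.509371 − 11 = 43.509371
x = r cos θ + √(L² − h²) = -16.665187 + 171.569037 = 154.903850
dx/dθ = −r sin θ − h·r cos θ/√(L² − h²) (θ in radians; h = 43.509371) = -50.283132

x = 154.9039, dx/dθ = -50.2831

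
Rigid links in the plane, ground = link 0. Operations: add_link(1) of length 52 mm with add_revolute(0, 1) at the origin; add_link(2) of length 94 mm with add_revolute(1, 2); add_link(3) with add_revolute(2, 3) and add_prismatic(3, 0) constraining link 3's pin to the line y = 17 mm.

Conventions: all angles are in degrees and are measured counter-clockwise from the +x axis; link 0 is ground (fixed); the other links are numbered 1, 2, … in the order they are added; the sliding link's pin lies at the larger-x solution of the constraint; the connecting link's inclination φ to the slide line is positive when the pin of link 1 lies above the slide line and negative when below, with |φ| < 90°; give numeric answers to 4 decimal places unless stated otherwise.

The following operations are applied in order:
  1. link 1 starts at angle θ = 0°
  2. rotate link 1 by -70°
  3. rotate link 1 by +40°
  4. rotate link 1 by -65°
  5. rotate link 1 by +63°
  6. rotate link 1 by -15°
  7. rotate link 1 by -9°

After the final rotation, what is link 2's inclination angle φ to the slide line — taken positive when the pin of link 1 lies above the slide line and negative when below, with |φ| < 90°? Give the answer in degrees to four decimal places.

geometry: r = 52 mm, L = 94 mm, e = 17 mm; θ starts at 0°
rotate link 1 by -70°: θ ← 0° -70° = -70°
rotate link 1 by +40°: θ ← -70° +40° = -30°
rotate link 1 by -65°: θ ← -30° -65° = -95°
rotate link 1 by +63°: θ ← -95° +63° = -32°
rotate link 1 by -15°: θ ← -32° -15° = -47°
rotate link 1 by -9°: θ ← -47° -9° = -56°
h = r sin θ − e = -43.109954 − 17 = -60.109954
sin φ = h / L = -60.109954 / 94 = -0.63946759
φ = arcsin(-0.63946759) = -39.752131°

-39.7521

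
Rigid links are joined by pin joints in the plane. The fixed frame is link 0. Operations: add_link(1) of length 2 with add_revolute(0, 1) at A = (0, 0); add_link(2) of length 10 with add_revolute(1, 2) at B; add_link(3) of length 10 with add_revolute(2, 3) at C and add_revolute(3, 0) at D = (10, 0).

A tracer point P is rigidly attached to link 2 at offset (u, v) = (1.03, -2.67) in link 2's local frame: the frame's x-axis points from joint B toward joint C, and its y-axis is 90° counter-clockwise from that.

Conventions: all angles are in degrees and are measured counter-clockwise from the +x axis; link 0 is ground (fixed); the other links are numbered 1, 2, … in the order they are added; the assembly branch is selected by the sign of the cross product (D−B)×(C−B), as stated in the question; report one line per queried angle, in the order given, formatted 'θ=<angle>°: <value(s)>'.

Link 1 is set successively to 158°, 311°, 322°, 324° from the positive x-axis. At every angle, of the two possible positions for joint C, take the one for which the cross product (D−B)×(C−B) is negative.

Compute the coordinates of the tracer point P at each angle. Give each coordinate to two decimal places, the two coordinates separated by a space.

A=(0,0), D=(10.00,0)
θ=158°: B = A + 2.00·(cos158°, sin158°) = (-1.8544, 0.7492)
θ=158°: |BD| = 11.8780
θ=158°: circle(B,10.00) ∩ circle(D,10.00): a=5.9390, h=8.0454
θ=158°:   candidates: C₊=(4.5803,8.4040) cross=95.563; C₋=(3.5653,-7.6548) cross=-95.563
θ=158°:   branch - wants cross < 0 → take C=(3.5653,-7.6548) (cross=-95.563)
θ=158°: ex = (C−B)/|BC| = (0.5420,-0.8404); ey = (0.8404,0.5420)
θ=158°: P = B + 1.03·ex + -2.67·ey = (-3.5400,-1.5635)
θ=311°: B = A + 2.00·(cos311°, sin311°) = (1.3121, -1.5094)
θ=311°: |BD| = 8.8180
θ=311°: circle(B,10.00) ∩ circle(D,10.00): a=4.4090, h=8.9756
θ=311°:   candidates: C₊=(4.1197,8.0884) cross=79.147; C₋=(7.1924,-9.5978) cross=-79.147
θ=311°:   branch - wants cross < 0 → take C=(7.1924,-9.5978) (cross=-79.147)
θ=311°: ex = (C−B)/|BC| = (0.5880,-0.8088); ey = (0.8088,0.5880)
θ=311°: P = B + 1.03·ex + -2.67·ey = (-0.2418,-3.9126)
θ=322°: B = A + 2.00·(cos322°, sin322°) = (1.5760, -1.2313)
θ=322°: |BD| = 8.5135
θ=322°: circle(B,10.00) ∩ circle(D,10.00): a=4.2567, h=9.0488
θ=322°:   candidates: C₊=(4.4793,8.3380) cross=77.037; C₋=(7.0968,-9.5693) cross=-77.037
θ=322°:   branch - wants cross < 0 → take C=(7.0968,-9.5693) (cross=-77.037)
θ=322°: ex = (C−B)/|BC| = (0.5521,-0.8338); ey = (0.8338,0.5521)
θ=322°: P = B + 1.03·ex + -2.67·ey = (-0.0816,-3.5642)
θ=324°: B = A + 2.00·(cos324°, sin324°) = (1.6180, -1.1756)
θ=324°: |BD| = 8.4640
θ=324°: circle(B,10.00) ∩ circle(D,10.00): a=4.2320, h=9.0604
θ=324°:   candidates: C₊=(4.5506,8.3848) cross=76.687; C₋=(7.0674,-9.5603) cross=-76.687
θ=324°:   branch - wants cross < 0 → take C=(7.0674,-9.5603) (cross=-76.687)
θ=324°: ex = (C−B)/|BC| = (0.5449,-0.8385); ey = (0.8385,0.5449)
θ=324°: P = B + 1.03·ex + -2.67·ey = (-0.0594,-3.4942)

θ=158°: -3.54 -1.56
θ=311°: -0.24 -3.91
θ=322°: -0.08 -3.56
θ=324°: -0.06 -3.49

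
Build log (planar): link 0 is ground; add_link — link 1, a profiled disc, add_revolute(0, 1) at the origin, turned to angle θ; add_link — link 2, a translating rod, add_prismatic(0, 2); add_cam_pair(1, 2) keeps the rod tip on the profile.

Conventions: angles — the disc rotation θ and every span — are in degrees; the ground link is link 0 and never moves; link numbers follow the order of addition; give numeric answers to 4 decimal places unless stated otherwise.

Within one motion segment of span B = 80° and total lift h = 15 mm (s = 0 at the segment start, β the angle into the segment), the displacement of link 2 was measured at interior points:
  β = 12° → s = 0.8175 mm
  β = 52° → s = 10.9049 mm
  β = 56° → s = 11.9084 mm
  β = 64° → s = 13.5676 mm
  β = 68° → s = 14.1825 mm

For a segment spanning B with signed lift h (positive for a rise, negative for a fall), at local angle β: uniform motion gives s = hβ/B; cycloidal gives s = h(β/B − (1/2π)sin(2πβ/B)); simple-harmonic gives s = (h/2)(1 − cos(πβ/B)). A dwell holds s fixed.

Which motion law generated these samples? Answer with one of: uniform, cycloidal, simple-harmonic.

candidates at β/B = r: uniform s = h·r (linear in β); cycloidal s = h·(r − sin(2πr)/(2π)); simple-harmonic s = (h/2)(1 − cos(πr))
β=12°: printed 0.8175 | uniform 2.2500, cycloidal 0.3186, simple-harmonic 0.8175
β=52°: printed 10.9049 | uniform 9.7500, cycloidal 11.6814, simple-harmonic 10.9049
β=56°: printed 11.9084 | uniform 10.5000, cycloidal 12.7705, simple-harmonic 11.9084
β=64°: printed 13.5676 | uniform 12.0000, cycloidal 14.2705, simple-harmonic 13.5676
β=68°: printed 14.1825 | uniform 12.7500, cycloidal 14.6814, simple-harmonic 14.1825
only one law matches every sample → simple-harmonic

simple-harmonic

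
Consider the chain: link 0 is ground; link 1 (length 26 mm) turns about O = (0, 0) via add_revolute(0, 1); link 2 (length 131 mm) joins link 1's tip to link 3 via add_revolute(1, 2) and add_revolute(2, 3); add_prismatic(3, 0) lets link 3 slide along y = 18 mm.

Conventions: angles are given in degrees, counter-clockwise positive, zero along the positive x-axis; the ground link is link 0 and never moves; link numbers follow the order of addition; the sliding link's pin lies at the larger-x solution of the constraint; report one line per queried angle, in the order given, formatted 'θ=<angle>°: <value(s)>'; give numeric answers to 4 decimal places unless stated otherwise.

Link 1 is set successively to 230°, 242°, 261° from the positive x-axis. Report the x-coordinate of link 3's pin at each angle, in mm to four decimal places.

geometry: r = 26 mm, L = 131 mm, e = 18 mm
θ=230°: crank pin P = (r cos θ, r sin θ) = (-16.712478, -19.917156)
θ=230°: h = r sin θ − e = -19.917156 − 18 = -37.917156
θ=230°: x = r cos θ + √(L² − h²) = -16.712478 + 125.392541 = 108.680063
θ=242°: crank pin P = (r cos θ, r sin θ) = (-12.206261, -22.956637)
θ=242°: h = r sin θ − e = -22.956637 − 18 = -40.956637
θ=242°: x = r cos θ + √(L² − h²) = -12.206261 + 124.432929 = 112.226668
θ=261°: crank pin P = (r cos θ, r sin θ) = (-4.067296, -25.679897)
θ=261°: h = r sin θ − e = -25.679897 − 18 = -43.679897
θ=261°: x = r cos θ + √(L² − h²) = -4.067296 + 123.503306 = 119.436010

θ=230°: 108.6801
θ=242°: 112.2267
θ=261°: 119.4360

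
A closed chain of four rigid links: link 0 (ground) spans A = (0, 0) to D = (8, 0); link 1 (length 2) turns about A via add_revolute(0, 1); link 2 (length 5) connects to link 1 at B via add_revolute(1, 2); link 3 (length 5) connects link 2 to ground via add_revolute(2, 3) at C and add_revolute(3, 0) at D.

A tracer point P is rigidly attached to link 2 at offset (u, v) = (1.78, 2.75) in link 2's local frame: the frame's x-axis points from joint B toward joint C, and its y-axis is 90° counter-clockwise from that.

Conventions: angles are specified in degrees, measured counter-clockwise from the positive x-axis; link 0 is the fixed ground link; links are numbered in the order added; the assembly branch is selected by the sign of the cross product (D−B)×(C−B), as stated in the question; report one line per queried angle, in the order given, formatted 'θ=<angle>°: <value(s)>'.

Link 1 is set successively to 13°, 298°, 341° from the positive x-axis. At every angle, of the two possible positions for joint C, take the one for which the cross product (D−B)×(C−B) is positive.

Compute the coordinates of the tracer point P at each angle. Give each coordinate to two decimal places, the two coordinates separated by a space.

A=(0,0), D=(8.00,0)
θ=13°: B = A + 2.00·(cos13°, sin13°) = (1.9487, 0.4499)
θ=13°: |BD| = 6.0680
θ=13°: circle(B,5.00) ∩ circle(D,5.00): a=3.0340, h=3.9743
θ=13°:   candidates: C₊=(5.2690,4.1883) cross=24.116; C₋=(4.6797,-3.7384) cross=-24.116
θ=13°:   branch + wants cross > 0 → take C=(5.2690,4.1883) (cross=24.116)
θ=13°: ex = (C−B)/|BC| = (0.6641,0.7477); ey = (-0.7477,0.6641)
θ=13°: P = B + 1.78·ex + 2.75·ey = (1.0746,3.6069)
θ=298°: B = A + 2.00·(cos298°, sin298°) = (0.9389, -1.7659)
θ=298°: |BD| = 7.2785
θ=298°: circle(B,5.00) ∩ circle(D,5.00): a=3.6393, h=3.4287
θ=298°:   candidates: C₊=(3.6376,2.4433) cross=24.956; C₋=(5.3013,-4.2092) cross=-24.956
θ=298°:   branch + wants cross > 0 → take C=(3.6376,2.4433) (cross=24.956)
θ=298°: ex = (C−B)/|BC| = (0.5397,0.8418); ey = (-0.8418,0.5397)
θ=298°: P = B + 1.78·ex + 2.75·ey = (-0.4154,1.2168)
θ=341°: B = A + 2.00·(cos341°, sin341°) = (1.8910, -0.6511)
θ=341°: |BD| = 6.1436
θ=341°: circle(B,5.00) ∩ circle(D,5.00): a=3.0718, h=3.9451
θ=341°:   candidates: C₊=(4.5274,3.5974) cross=24.237; C₋=(5.3637,-4.2485) cross=-24.237
θ=341°:   branch + wants cross > 0 → take C=(4.5274,3.5974) (cross=24.237)
θ=341°: ex = (C−B)/|BC| = (0.5273,0.8497); ey = (-0.8497,0.5273)
θ=341°: P = B + 1.78·ex + 2.75·ey = (0.4929,2.3113)

θ=13°: 1.07 3.61
θ=298°: -0.42 1.22
θ=341°: 0.49 2.31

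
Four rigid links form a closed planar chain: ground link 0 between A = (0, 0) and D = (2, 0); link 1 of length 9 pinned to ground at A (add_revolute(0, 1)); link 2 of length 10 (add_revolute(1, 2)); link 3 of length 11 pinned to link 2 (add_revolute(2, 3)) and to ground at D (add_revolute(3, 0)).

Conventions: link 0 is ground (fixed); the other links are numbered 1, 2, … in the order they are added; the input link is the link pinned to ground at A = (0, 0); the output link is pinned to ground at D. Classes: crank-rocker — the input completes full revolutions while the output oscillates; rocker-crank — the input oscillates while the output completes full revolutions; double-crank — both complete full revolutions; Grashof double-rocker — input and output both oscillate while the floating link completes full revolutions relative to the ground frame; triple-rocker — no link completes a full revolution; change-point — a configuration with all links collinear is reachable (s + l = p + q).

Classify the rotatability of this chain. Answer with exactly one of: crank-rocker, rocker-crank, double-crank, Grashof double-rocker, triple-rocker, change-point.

lengths: ground=2, input=9, coupler=10, output=11
sorted: s=2 (shortest), l=11 (longest), p+q=19
s + l = 13 vs p + q = 19
s + l < p + q (Grashof) with shortest = ground link → double-crank

double-crank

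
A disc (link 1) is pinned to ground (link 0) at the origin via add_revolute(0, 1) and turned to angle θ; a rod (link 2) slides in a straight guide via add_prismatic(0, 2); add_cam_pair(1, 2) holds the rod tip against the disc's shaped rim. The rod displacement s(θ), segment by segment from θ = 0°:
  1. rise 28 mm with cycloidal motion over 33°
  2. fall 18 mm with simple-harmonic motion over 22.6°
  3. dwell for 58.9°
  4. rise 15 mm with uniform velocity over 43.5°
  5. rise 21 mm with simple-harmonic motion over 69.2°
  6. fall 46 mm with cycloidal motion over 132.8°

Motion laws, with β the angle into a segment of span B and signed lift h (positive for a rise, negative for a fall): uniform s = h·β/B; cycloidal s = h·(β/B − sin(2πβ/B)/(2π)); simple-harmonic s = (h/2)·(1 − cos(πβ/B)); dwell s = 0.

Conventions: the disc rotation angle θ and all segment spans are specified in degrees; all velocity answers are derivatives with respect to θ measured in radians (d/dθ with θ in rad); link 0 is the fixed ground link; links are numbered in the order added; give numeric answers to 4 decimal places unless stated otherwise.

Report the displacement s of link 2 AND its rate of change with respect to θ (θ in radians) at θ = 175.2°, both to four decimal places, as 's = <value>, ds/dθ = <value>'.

segment 1 (0° to 33°, cycloidal, h = 28) is passed completely: s = 0.0000 + (28) = 28.0000
segment 2 (33° to 55.6°, simple-harmonic, h = -18) is passed completely: s = 28.0000 + (-18) = 10.0000
segment 3 (55.6° to 114.5°, dwell): s unchanged at 10.0000
segment 4 (114.5° to 158°, uniform, h = 15) is passed completely: s = 10.0000 + (15) = 25.0000
θ = 175.2° falls in segment 5 (158° to 227.2°, simple-harmonic, h = 21): β = 175.2 − 158 = 17.2°, B = 69.2°; Δs = 21/2·(1 − cos(π·0.2486)) = 3.0417; s = 25.0000 + 3.0417 = 28.0417
velocity in seg [158°–227.2°] (simple-harmonic), θ in radians: β = 17.2° = 0.3002 rad, B = 69.2° = 1.2078 rad; ds/dθ = (πh/(2B)) sin(πβ/B) = (π·21/(2·1.2078)) sin(π·0.2486) = 19.224723 mm/rad

s = 28.0417, ds/dθ = 19.2247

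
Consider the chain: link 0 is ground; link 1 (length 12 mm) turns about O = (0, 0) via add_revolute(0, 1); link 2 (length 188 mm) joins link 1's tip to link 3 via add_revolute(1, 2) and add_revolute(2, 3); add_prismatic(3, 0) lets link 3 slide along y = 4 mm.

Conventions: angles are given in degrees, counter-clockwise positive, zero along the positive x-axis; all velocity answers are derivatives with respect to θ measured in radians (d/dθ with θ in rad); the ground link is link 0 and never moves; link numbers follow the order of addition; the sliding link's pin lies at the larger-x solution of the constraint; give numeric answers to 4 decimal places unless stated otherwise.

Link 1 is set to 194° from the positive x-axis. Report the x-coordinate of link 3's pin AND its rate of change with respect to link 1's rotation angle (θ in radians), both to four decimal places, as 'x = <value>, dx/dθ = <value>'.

geometry: r = 12 mm, L = 188 mm, e = 4 mm
crank pin P = (r cos θ, r sin θ) = (-11.643549, -2.903063)
h = r sin θ − e = -2.903063 − 4 = -6.903063
x = r cos θ + √(L² − h²) = -11.643549 + 187.873222 = 176.229674
dx/dθ = −r sin θ − h·r cos θ/√(L² − h²) (θ in radians; h = -6.903063) = 2.475242

x = 176.2297, dx/dθ = 2.4752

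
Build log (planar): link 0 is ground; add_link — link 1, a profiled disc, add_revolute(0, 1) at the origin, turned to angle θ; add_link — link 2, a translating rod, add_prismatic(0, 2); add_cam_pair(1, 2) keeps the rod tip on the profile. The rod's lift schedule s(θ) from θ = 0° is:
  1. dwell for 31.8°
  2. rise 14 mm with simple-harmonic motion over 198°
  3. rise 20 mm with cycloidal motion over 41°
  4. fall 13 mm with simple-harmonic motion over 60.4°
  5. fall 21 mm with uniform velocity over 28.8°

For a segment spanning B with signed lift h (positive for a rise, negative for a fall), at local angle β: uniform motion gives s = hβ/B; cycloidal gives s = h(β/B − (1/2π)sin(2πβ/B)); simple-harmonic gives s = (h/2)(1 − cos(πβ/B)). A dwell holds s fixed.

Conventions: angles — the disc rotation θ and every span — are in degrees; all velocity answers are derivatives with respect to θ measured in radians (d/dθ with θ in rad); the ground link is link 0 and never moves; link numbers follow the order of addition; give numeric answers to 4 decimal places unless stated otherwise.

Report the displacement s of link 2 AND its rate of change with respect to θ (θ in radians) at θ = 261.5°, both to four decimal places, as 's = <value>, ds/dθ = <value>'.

seg 1 [0°–31.8°] dwell: s stays 0.0000
seg 2 [31.8°–229.8°] simple-harmonic, h=14: full span → s += 14 → s = 14.0000
seg 3 [229.8°–270.8°] cycloidal, h=20: θ=261.5° here. β=31.7, B=41. 20·(0.7732 − sin(2π·0.7732)/(2π)) = 18.6128 → s = 32.6128
velocity in seg [229.8°–270.8°] (cycloidal), θ in radians: β = 31.7° = 0.5533 rad, B = 41° = 0.7156 rad; ds/dθ = (h/B)(1 − cos(2πβ/B)) = (20/0.7156)(1 − cos(2π·0.7732)) = 23.894513 mm/rad

s = 32.6128, ds/dθ = 23.8945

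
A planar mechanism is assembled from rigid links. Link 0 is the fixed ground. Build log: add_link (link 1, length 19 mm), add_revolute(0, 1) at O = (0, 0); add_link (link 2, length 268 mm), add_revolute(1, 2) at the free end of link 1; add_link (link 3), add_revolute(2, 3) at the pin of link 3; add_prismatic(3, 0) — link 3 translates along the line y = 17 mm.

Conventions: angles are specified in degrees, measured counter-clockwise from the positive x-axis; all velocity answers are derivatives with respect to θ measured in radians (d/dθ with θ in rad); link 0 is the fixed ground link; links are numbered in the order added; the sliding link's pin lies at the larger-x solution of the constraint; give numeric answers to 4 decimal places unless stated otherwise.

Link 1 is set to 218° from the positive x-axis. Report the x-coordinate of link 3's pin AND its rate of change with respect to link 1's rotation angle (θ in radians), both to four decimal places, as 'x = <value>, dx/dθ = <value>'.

geometry: r = 19 mm, L = 268 mm, e = 17 mm
crank pin P = (r cos θ, r sin θ) = (-14.972204, -11.697568)
h = r sin θ − e = -11.697568 − 17 = -28.697568
x = r cos θ + √(L² − h²) = -14.972204 + 266.459096 = 251.486891
dx/dθ = −r sin θ − h·r cos θ/√(L² − h²) (θ in radians; h = -28.697568) = 10.085066

x = 251.4869, dx/dθ = 10.0851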